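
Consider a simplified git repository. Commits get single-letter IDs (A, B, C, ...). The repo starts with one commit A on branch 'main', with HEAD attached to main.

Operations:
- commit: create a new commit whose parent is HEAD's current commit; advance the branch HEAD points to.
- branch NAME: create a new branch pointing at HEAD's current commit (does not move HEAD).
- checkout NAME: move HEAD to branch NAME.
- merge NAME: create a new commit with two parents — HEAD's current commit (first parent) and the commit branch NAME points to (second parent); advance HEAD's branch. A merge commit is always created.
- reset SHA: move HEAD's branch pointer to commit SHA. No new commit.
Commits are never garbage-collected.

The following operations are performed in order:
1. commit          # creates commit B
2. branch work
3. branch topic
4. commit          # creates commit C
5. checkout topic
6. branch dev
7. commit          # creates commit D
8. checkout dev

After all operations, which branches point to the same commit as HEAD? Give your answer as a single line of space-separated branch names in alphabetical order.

After op 1 (commit): HEAD=main@B [main=B]
After op 2 (branch): HEAD=main@B [main=B work=B]
After op 3 (branch): HEAD=main@B [main=B topic=B work=B]
After op 4 (commit): HEAD=main@C [main=C topic=B work=B]
After op 5 (checkout): HEAD=topic@B [main=C topic=B work=B]
After op 6 (branch): HEAD=topic@B [dev=B main=C topic=B work=B]
After op 7 (commit): HEAD=topic@D [dev=B main=C topic=D work=B]
After op 8 (checkout): HEAD=dev@B [dev=B main=C topic=D work=B]

Answer: dev work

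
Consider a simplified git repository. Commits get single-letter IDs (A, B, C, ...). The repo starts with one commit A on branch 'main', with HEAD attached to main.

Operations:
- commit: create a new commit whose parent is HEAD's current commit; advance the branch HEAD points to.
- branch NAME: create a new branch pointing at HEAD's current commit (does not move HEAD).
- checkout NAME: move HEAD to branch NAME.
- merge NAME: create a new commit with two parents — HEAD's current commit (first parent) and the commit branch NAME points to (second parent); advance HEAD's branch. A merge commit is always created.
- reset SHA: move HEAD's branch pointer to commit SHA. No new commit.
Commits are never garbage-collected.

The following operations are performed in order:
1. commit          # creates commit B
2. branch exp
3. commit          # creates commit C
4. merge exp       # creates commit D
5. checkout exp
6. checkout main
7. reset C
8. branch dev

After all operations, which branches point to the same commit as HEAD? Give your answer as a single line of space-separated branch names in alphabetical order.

Answer: dev main

Derivation:
After op 1 (commit): HEAD=main@B [main=B]
After op 2 (branch): HEAD=main@B [exp=B main=B]
After op 3 (commit): HEAD=main@C [exp=B main=C]
After op 4 (merge): HEAD=main@D [exp=B main=D]
After op 5 (checkout): HEAD=exp@B [exp=B main=D]
After op 6 (checkout): HEAD=main@D [exp=B main=D]
After op 7 (reset): HEAD=main@C [exp=B main=C]
After op 8 (branch): HEAD=main@C [dev=C exp=B main=C]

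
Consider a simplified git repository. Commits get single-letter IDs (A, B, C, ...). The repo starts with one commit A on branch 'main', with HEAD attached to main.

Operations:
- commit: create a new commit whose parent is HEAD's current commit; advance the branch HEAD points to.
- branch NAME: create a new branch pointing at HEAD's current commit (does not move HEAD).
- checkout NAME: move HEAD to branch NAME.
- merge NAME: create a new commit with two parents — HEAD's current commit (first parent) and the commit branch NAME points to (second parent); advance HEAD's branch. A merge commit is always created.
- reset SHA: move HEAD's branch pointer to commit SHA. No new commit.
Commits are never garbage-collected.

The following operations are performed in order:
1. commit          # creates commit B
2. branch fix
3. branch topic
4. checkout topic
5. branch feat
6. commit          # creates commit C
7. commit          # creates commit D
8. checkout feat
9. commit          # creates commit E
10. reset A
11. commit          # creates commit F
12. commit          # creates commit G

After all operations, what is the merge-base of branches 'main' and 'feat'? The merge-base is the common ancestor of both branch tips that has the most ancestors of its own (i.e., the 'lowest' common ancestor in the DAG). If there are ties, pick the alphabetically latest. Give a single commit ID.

After op 1 (commit): HEAD=main@B [main=B]
After op 2 (branch): HEAD=main@B [fix=B main=B]
After op 3 (branch): HEAD=main@B [fix=B main=B topic=B]
After op 4 (checkout): HEAD=topic@B [fix=B main=B topic=B]
After op 5 (branch): HEAD=topic@B [feat=B fix=B main=B topic=B]
After op 6 (commit): HEAD=topic@C [feat=B fix=B main=B topic=C]
After op 7 (commit): HEAD=topic@D [feat=B fix=B main=B topic=D]
After op 8 (checkout): HEAD=feat@B [feat=B fix=B main=B topic=D]
After op 9 (commit): HEAD=feat@E [feat=E fix=B main=B topic=D]
After op 10 (reset): HEAD=feat@A [feat=A fix=B main=B topic=D]
After op 11 (commit): HEAD=feat@F [feat=F fix=B main=B topic=D]
After op 12 (commit): HEAD=feat@G [feat=G fix=B main=B topic=D]
ancestors(main=B): ['A', 'B']
ancestors(feat=G): ['A', 'F', 'G']
common: ['A']

Answer: A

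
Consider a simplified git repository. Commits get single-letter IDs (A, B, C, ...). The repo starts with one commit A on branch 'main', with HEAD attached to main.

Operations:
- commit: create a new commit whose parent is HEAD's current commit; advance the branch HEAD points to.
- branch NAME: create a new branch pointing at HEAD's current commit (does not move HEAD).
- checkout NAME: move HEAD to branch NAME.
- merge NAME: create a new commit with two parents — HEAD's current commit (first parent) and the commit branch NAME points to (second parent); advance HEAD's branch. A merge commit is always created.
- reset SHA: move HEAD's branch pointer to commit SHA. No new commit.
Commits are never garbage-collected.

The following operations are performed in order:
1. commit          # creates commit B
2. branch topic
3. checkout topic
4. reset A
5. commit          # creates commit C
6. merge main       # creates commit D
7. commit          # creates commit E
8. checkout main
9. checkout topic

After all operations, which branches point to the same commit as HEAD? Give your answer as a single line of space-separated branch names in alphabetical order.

Answer: topic

Derivation:
After op 1 (commit): HEAD=main@B [main=B]
After op 2 (branch): HEAD=main@B [main=B topic=B]
After op 3 (checkout): HEAD=topic@B [main=B topic=B]
After op 4 (reset): HEAD=topic@A [main=B topic=A]
After op 5 (commit): HEAD=topic@C [main=B topic=C]
After op 6 (merge): HEAD=topic@D [main=B topic=D]
After op 7 (commit): HEAD=topic@E [main=B topic=E]
After op 8 (checkout): HEAD=main@B [main=B topic=E]
After op 9 (checkout): HEAD=topic@E [main=B topic=E]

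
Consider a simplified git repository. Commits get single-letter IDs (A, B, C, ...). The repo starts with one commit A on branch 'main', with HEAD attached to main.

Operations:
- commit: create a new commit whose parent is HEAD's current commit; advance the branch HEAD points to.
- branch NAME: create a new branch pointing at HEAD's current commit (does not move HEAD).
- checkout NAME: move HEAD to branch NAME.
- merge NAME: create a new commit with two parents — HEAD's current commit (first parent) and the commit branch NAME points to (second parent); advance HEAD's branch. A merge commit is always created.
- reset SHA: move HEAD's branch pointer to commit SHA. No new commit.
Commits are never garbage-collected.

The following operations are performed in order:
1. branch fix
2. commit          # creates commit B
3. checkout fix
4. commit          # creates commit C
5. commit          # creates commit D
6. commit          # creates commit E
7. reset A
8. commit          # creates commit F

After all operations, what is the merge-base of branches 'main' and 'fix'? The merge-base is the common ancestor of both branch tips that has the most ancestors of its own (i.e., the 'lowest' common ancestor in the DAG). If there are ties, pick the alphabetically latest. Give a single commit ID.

After op 1 (branch): HEAD=main@A [fix=A main=A]
After op 2 (commit): HEAD=main@B [fix=A main=B]
After op 3 (checkout): HEAD=fix@A [fix=A main=B]
After op 4 (commit): HEAD=fix@C [fix=C main=B]
After op 5 (commit): HEAD=fix@D [fix=D main=B]
After op 6 (commit): HEAD=fix@E [fix=E main=B]
After op 7 (reset): HEAD=fix@A [fix=A main=B]
After op 8 (commit): HEAD=fix@F [fix=F main=B]
ancestors(main=B): ['A', 'B']
ancestors(fix=F): ['A', 'F']
common: ['A']

Answer: A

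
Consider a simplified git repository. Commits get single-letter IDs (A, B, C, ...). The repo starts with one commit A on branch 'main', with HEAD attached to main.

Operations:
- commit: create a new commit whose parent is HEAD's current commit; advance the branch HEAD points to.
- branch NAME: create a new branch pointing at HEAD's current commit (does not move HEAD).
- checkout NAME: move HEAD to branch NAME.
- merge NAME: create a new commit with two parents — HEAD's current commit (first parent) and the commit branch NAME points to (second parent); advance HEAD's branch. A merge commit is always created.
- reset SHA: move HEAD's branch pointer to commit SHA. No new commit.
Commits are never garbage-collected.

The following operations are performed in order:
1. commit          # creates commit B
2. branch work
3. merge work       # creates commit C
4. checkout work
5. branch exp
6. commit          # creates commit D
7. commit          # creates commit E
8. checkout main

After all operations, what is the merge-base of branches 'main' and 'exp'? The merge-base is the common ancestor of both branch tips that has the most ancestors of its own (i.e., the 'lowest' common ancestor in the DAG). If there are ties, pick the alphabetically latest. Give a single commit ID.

Answer: B

Derivation:
After op 1 (commit): HEAD=main@B [main=B]
After op 2 (branch): HEAD=main@B [main=B work=B]
After op 3 (merge): HEAD=main@C [main=C work=B]
After op 4 (checkout): HEAD=work@B [main=C work=B]
After op 5 (branch): HEAD=work@B [exp=B main=C work=B]
After op 6 (commit): HEAD=work@D [exp=B main=C work=D]
After op 7 (commit): HEAD=work@E [exp=B main=C work=E]
After op 8 (checkout): HEAD=main@C [exp=B main=C work=E]
ancestors(main=C): ['A', 'B', 'C']
ancestors(exp=B): ['A', 'B']
common: ['A', 'B']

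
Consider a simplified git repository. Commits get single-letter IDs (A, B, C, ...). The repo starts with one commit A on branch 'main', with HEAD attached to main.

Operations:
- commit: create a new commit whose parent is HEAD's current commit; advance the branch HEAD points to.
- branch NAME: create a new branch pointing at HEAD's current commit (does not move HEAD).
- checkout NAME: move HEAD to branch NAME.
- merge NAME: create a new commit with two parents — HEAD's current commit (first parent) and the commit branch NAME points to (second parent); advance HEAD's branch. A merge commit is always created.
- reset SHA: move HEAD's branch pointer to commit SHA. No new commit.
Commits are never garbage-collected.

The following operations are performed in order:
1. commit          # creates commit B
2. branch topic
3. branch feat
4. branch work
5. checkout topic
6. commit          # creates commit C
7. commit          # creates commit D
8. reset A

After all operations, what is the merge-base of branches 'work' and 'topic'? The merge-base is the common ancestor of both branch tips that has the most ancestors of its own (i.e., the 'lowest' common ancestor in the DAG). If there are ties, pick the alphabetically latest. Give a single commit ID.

Answer: A

Derivation:
After op 1 (commit): HEAD=main@B [main=B]
After op 2 (branch): HEAD=main@B [main=B topic=B]
After op 3 (branch): HEAD=main@B [feat=B main=B topic=B]
After op 4 (branch): HEAD=main@B [feat=B main=B topic=B work=B]
After op 5 (checkout): HEAD=topic@B [feat=B main=B topic=B work=B]
After op 6 (commit): HEAD=topic@C [feat=B main=B topic=C work=B]
After op 7 (commit): HEAD=topic@D [feat=B main=B topic=D work=B]
After op 8 (reset): HEAD=topic@A [feat=B main=B topic=A work=B]
ancestors(work=B): ['A', 'B']
ancestors(topic=A): ['A']
common: ['A']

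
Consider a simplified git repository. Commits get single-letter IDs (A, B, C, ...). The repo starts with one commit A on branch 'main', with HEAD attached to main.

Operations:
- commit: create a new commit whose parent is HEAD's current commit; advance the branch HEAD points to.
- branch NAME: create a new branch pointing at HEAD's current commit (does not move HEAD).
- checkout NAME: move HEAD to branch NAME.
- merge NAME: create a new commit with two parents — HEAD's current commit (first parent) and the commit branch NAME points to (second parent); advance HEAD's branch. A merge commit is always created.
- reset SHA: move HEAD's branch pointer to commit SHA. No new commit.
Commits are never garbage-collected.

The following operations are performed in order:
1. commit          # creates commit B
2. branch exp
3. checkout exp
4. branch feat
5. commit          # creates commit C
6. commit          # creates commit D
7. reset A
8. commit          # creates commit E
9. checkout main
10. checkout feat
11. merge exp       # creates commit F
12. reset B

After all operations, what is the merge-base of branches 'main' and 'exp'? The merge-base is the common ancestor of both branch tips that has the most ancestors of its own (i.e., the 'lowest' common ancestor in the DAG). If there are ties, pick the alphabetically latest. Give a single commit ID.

After op 1 (commit): HEAD=main@B [main=B]
After op 2 (branch): HEAD=main@B [exp=B main=B]
After op 3 (checkout): HEAD=exp@B [exp=B main=B]
After op 4 (branch): HEAD=exp@B [exp=B feat=B main=B]
After op 5 (commit): HEAD=exp@C [exp=C feat=B main=B]
After op 6 (commit): HEAD=exp@D [exp=D feat=B main=B]
After op 7 (reset): HEAD=exp@A [exp=A feat=B main=B]
After op 8 (commit): HEAD=exp@E [exp=E feat=B main=B]
After op 9 (checkout): HEAD=main@B [exp=E feat=B main=B]
After op 10 (checkout): HEAD=feat@B [exp=E feat=B main=B]
After op 11 (merge): HEAD=feat@F [exp=E feat=F main=B]
After op 12 (reset): HEAD=feat@B [exp=E feat=B main=B]
ancestors(main=B): ['A', 'B']
ancestors(exp=E): ['A', 'E']
common: ['A']

Answer: A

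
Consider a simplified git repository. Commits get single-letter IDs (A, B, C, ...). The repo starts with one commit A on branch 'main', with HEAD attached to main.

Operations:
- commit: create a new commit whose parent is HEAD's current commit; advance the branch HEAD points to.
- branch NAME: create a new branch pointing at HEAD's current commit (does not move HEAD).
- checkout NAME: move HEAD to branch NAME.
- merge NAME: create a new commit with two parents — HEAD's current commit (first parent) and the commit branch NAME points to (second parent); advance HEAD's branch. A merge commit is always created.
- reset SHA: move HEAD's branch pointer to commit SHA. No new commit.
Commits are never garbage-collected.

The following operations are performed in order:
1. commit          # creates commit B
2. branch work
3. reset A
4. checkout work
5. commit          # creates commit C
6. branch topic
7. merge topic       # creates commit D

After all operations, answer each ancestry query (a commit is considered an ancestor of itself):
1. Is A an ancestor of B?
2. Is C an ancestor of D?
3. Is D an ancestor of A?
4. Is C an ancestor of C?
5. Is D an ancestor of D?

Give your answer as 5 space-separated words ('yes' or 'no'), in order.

After op 1 (commit): HEAD=main@B [main=B]
After op 2 (branch): HEAD=main@B [main=B work=B]
After op 3 (reset): HEAD=main@A [main=A work=B]
After op 4 (checkout): HEAD=work@B [main=A work=B]
After op 5 (commit): HEAD=work@C [main=A work=C]
After op 6 (branch): HEAD=work@C [main=A topic=C work=C]
After op 7 (merge): HEAD=work@D [main=A topic=C work=D]
ancestors(B) = {A,B}; A in? yes
ancestors(D) = {A,B,C,D}; C in? yes
ancestors(A) = {A}; D in? no
ancestors(C) = {A,B,C}; C in? yes
ancestors(D) = {A,B,C,D}; D in? yes

Answer: yes yes no yes yes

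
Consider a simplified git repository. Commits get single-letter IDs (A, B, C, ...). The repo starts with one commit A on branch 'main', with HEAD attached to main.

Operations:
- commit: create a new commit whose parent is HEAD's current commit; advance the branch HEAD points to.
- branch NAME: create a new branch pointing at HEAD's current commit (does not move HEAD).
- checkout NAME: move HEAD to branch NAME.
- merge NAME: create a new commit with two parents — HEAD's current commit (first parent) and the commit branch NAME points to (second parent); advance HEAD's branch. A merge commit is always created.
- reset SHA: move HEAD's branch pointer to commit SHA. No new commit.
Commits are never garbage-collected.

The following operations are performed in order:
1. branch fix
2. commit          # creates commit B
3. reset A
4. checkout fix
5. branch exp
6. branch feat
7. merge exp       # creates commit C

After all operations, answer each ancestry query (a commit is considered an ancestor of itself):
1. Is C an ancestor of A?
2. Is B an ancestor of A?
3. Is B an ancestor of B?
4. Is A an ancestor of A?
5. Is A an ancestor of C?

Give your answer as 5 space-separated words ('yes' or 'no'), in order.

Answer: no no yes yes yes

Derivation:
After op 1 (branch): HEAD=main@A [fix=A main=A]
After op 2 (commit): HEAD=main@B [fix=A main=B]
After op 3 (reset): HEAD=main@A [fix=A main=A]
After op 4 (checkout): HEAD=fix@A [fix=A main=A]
After op 5 (branch): HEAD=fix@A [exp=A fix=A main=A]
After op 6 (branch): HEAD=fix@A [exp=A feat=A fix=A main=A]
After op 7 (merge): HEAD=fix@C [exp=A feat=A fix=C main=A]
ancestors(A) = {A}; C in? no
ancestors(A) = {A}; B in? no
ancestors(B) = {A,B}; B in? yes
ancestors(A) = {A}; A in? yes
ancestors(C) = {A,C}; A in? yes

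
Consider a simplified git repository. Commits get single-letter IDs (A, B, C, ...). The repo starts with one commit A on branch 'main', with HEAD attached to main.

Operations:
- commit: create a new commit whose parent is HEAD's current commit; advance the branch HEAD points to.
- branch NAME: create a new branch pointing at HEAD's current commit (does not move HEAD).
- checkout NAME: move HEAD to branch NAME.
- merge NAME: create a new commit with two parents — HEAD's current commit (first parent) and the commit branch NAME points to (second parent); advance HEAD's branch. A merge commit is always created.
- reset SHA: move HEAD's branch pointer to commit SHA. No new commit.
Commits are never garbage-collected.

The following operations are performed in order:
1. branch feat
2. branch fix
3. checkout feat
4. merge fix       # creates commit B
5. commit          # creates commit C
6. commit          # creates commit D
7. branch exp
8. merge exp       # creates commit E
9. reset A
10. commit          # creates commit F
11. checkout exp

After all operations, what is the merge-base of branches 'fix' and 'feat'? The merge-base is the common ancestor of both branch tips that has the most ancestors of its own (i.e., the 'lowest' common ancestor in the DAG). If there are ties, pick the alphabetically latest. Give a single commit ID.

Answer: A

Derivation:
After op 1 (branch): HEAD=main@A [feat=A main=A]
After op 2 (branch): HEAD=main@A [feat=A fix=A main=A]
After op 3 (checkout): HEAD=feat@A [feat=A fix=A main=A]
After op 4 (merge): HEAD=feat@B [feat=B fix=A main=A]
After op 5 (commit): HEAD=feat@C [feat=C fix=A main=A]
After op 6 (commit): HEAD=feat@D [feat=D fix=A main=A]
After op 7 (branch): HEAD=feat@D [exp=D feat=D fix=A main=A]
After op 8 (merge): HEAD=feat@E [exp=D feat=E fix=A main=A]
After op 9 (reset): HEAD=feat@A [exp=D feat=A fix=A main=A]
After op 10 (commit): HEAD=feat@F [exp=D feat=F fix=A main=A]
After op 11 (checkout): HEAD=exp@D [exp=D feat=F fix=A main=A]
ancestors(fix=A): ['A']
ancestors(feat=F): ['A', 'F']
common: ['A']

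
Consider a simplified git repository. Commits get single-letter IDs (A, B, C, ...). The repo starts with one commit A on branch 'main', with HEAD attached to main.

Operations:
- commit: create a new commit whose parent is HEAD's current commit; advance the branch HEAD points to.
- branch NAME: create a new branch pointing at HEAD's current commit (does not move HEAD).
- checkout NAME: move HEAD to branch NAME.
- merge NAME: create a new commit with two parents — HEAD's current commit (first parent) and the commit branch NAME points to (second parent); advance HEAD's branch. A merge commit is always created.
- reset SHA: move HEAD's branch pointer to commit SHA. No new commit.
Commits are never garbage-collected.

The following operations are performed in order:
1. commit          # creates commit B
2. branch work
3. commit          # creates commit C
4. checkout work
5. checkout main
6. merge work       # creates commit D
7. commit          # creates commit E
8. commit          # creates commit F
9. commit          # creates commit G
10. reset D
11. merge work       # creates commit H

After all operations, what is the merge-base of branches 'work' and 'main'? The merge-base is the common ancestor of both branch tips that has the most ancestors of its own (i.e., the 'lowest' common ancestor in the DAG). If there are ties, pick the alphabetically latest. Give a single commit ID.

Answer: B

Derivation:
After op 1 (commit): HEAD=main@B [main=B]
After op 2 (branch): HEAD=main@B [main=B work=B]
After op 3 (commit): HEAD=main@C [main=C work=B]
After op 4 (checkout): HEAD=work@B [main=C work=B]
After op 5 (checkout): HEAD=main@C [main=C work=B]
After op 6 (merge): HEAD=main@D [main=D work=B]
After op 7 (commit): HEAD=main@E [main=E work=B]
After op 8 (commit): HEAD=main@F [main=F work=B]
After op 9 (commit): HEAD=main@G [main=G work=B]
After op 10 (reset): HEAD=main@D [main=D work=B]
After op 11 (merge): HEAD=main@H [main=H work=B]
ancestors(work=B): ['A', 'B']
ancestors(main=H): ['A', 'B', 'C', 'D', 'H']
common: ['A', 'B']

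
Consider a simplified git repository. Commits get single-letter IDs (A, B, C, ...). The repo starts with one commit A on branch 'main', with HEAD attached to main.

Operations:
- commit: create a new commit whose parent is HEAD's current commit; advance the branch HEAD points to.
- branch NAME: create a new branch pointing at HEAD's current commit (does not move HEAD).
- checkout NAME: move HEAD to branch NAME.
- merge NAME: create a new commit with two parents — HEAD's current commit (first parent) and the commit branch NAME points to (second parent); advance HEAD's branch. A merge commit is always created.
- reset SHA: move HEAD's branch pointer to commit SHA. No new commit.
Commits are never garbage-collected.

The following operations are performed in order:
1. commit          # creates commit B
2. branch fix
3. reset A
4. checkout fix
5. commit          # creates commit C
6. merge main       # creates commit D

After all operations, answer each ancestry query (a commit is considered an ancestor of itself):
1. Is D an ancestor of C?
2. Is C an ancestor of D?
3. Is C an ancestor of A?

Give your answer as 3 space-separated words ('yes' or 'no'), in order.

Answer: no yes no

Derivation:
After op 1 (commit): HEAD=main@B [main=B]
After op 2 (branch): HEAD=main@B [fix=B main=B]
After op 3 (reset): HEAD=main@A [fix=B main=A]
After op 4 (checkout): HEAD=fix@B [fix=B main=A]
After op 5 (commit): HEAD=fix@C [fix=C main=A]
After op 6 (merge): HEAD=fix@D [fix=D main=A]
ancestors(C) = {A,B,C}; D in? no
ancestors(D) = {A,B,C,D}; C in? yes
ancestors(A) = {A}; C in? no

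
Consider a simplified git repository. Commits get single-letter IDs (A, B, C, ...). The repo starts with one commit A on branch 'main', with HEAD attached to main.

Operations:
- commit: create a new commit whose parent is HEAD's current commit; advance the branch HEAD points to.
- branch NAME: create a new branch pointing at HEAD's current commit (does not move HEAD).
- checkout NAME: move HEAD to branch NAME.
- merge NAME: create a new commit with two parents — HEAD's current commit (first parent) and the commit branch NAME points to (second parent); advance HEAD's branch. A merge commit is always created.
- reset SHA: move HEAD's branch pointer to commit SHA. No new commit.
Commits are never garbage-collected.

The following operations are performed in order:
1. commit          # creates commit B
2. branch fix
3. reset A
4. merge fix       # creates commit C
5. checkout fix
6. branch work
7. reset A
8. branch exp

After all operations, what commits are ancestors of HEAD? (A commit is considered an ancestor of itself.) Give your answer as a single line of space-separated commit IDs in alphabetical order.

After op 1 (commit): HEAD=main@B [main=B]
After op 2 (branch): HEAD=main@B [fix=B main=B]
After op 3 (reset): HEAD=main@A [fix=B main=A]
After op 4 (merge): HEAD=main@C [fix=B main=C]
After op 5 (checkout): HEAD=fix@B [fix=B main=C]
After op 6 (branch): HEAD=fix@B [fix=B main=C work=B]
After op 7 (reset): HEAD=fix@A [fix=A main=C work=B]
After op 8 (branch): HEAD=fix@A [exp=A fix=A main=C work=B]

Answer: A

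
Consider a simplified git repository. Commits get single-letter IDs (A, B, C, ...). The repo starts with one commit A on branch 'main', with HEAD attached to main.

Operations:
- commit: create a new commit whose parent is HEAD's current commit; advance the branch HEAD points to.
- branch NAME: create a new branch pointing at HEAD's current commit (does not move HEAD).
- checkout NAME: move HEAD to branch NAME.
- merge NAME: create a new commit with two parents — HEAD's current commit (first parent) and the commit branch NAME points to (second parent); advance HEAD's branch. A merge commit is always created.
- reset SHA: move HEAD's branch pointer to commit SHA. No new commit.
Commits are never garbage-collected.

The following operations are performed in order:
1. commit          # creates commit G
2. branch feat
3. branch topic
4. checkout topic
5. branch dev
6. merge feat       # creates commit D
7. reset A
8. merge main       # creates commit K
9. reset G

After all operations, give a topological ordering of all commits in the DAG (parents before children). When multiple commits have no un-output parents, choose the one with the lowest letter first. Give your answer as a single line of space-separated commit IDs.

After op 1 (commit): HEAD=main@G [main=G]
After op 2 (branch): HEAD=main@G [feat=G main=G]
After op 3 (branch): HEAD=main@G [feat=G main=G topic=G]
After op 4 (checkout): HEAD=topic@G [feat=G main=G topic=G]
After op 5 (branch): HEAD=topic@G [dev=G feat=G main=G topic=G]
After op 6 (merge): HEAD=topic@D [dev=G feat=G main=G topic=D]
After op 7 (reset): HEAD=topic@A [dev=G feat=G main=G topic=A]
After op 8 (merge): HEAD=topic@K [dev=G feat=G main=G topic=K]
After op 9 (reset): HEAD=topic@G [dev=G feat=G main=G topic=G]
commit A: parents=[]
commit D: parents=['G', 'G']
commit G: parents=['A']
commit K: parents=['A', 'G']

Answer: A G D K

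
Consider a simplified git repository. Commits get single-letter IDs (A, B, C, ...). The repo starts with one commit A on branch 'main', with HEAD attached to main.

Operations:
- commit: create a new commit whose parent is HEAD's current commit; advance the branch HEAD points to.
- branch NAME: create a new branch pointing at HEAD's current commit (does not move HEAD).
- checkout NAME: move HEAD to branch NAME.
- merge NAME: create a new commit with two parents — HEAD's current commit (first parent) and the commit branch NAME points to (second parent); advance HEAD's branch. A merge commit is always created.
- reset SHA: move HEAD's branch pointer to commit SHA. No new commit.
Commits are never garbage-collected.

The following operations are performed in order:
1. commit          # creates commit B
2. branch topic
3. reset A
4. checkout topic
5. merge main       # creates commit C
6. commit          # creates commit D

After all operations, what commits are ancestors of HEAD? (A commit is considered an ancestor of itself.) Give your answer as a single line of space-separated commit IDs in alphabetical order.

After op 1 (commit): HEAD=main@B [main=B]
After op 2 (branch): HEAD=main@B [main=B topic=B]
After op 3 (reset): HEAD=main@A [main=A topic=B]
After op 4 (checkout): HEAD=topic@B [main=A topic=B]
After op 5 (merge): HEAD=topic@C [main=A topic=C]
After op 6 (commit): HEAD=topic@D [main=A topic=D]

Answer: A B C D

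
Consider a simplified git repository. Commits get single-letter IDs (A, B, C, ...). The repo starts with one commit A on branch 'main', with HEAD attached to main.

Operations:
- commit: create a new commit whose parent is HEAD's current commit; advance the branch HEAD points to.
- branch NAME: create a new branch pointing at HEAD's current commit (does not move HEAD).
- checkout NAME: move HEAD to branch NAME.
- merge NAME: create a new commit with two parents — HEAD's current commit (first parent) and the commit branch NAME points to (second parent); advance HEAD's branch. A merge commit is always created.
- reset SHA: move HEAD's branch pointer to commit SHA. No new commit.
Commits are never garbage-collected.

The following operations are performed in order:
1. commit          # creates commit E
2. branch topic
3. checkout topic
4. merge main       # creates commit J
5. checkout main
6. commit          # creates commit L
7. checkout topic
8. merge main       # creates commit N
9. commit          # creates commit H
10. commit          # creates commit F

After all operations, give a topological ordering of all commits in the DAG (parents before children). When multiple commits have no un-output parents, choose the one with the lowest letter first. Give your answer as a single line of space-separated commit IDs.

Answer: A E J L N H F

Derivation:
After op 1 (commit): HEAD=main@E [main=E]
After op 2 (branch): HEAD=main@E [main=E topic=E]
After op 3 (checkout): HEAD=topic@E [main=E topic=E]
After op 4 (merge): HEAD=topic@J [main=E topic=J]
After op 5 (checkout): HEAD=main@E [main=E topic=J]
After op 6 (commit): HEAD=main@L [main=L topic=J]
After op 7 (checkout): HEAD=topic@J [main=L topic=J]
After op 8 (merge): HEAD=topic@N [main=L topic=N]
After op 9 (commit): HEAD=topic@H [main=L topic=H]
After op 10 (commit): HEAD=topic@F [main=L topic=F]
commit A: parents=[]
commit E: parents=['A']
commit F: parents=['H']
commit H: parents=['N']
commit J: parents=['E', 'E']
commit L: parents=['E']
commit N: parents=['J', 'L']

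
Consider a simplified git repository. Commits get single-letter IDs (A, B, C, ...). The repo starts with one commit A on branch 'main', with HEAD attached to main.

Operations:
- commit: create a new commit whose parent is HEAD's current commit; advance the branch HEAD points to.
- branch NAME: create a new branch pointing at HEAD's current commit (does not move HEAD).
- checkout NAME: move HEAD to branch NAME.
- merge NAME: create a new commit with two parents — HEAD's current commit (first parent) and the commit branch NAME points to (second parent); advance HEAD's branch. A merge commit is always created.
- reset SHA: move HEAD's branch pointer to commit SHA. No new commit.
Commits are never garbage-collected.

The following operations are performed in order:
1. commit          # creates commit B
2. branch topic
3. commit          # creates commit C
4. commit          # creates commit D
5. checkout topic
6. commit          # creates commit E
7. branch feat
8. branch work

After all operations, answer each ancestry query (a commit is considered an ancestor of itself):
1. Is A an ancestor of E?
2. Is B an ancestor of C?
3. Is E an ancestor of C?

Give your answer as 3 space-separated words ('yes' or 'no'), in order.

After op 1 (commit): HEAD=main@B [main=B]
After op 2 (branch): HEAD=main@B [main=B topic=B]
After op 3 (commit): HEAD=main@C [main=C topic=B]
After op 4 (commit): HEAD=main@D [main=D topic=B]
After op 5 (checkout): HEAD=topic@B [main=D topic=B]
After op 6 (commit): HEAD=topic@E [main=D topic=E]
After op 7 (branch): HEAD=topic@E [feat=E main=D topic=E]
After op 8 (branch): HEAD=topic@E [feat=E main=D topic=E work=E]
ancestors(E) = {A,B,E}; A in? yes
ancestors(C) = {A,B,C}; B in? yes
ancestors(C) = {A,B,C}; E in? no

Answer: yes yes no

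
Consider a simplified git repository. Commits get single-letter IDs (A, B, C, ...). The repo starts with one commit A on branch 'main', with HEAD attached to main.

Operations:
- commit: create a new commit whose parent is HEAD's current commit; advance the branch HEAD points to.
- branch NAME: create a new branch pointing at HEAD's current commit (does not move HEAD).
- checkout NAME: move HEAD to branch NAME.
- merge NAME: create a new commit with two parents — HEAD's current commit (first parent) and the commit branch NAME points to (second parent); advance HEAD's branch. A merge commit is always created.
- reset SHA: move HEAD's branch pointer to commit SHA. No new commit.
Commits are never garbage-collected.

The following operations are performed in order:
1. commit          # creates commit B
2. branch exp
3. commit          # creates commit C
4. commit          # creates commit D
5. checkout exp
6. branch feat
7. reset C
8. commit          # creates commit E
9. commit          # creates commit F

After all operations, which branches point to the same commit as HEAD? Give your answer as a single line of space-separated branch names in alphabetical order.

Answer: exp

Derivation:
After op 1 (commit): HEAD=main@B [main=B]
After op 2 (branch): HEAD=main@B [exp=B main=B]
After op 3 (commit): HEAD=main@C [exp=B main=C]
After op 4 (commit): HEAD=main@D [exp=B main=D]
After op 5 (checkout): HEAD=exp@B [exp=B main=D]
After op 6 (branch): HEAD=exp@B [exp=B feat=B main=D]
After op 7 (reset): HEAD=exp@C [exp=C feat=B main=D]
After op 8 (commit): HEAD=exp@E [exp=E feat=B main=D]
After op 9 (commit): HEAD=exp@F [exp=F feat=B main=D]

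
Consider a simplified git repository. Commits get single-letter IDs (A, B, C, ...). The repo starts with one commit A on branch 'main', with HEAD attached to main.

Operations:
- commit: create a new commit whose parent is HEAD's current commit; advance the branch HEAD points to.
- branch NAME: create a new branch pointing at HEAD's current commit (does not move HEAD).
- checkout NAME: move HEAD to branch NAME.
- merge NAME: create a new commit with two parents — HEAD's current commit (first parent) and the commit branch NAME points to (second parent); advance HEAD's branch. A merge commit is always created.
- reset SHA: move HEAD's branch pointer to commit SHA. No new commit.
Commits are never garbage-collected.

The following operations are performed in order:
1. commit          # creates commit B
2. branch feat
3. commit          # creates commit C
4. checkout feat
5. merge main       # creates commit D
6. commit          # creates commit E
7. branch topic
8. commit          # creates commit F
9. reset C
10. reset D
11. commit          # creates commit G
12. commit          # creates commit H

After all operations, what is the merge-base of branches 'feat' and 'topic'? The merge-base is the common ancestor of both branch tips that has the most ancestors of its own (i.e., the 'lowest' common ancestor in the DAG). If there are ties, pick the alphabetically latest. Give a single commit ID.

After op 1 (commit): HEAD=main@B [main=B]
After op 2 (branch): HEAD=main@B [feat=B main=B]
After op 3 (commit): HEAD=main@C [feat=B main=C]
After op 4 (checkout): HEAD=feat@B [feat=B main=C]
After op 5 (merge): HEAD=feat@D [feat=D main=C]
After op 6 (commit): HEAD=feat@E [feat=E main=C]
After op 7 (branch): HEAD=feat@E [feat=E main=C topic=E]
After op 8 (commit): HEAD=feat@F [feat=F main=C topic=E]
After op 9 (reset): HEAD=feat@C [feat=C main=C topic=E]
After op 10 (reset): HEAD=feat@D [feat=D main=C topic=E]
After op 11 (commit): HEAD=feat@G [feat=G main=C topic=E]
After op 12 (commit): HEAD=feat@H [feat=H main=C topic=E]
ancestors(feat=H): ['A', 'B', 'C', 'D', 'G', 'H']
ancestors(topic=E): ['A', 'B', 'C', 'D', 'E']
common: ['A', 'B', 'C', 'D']

Answer: D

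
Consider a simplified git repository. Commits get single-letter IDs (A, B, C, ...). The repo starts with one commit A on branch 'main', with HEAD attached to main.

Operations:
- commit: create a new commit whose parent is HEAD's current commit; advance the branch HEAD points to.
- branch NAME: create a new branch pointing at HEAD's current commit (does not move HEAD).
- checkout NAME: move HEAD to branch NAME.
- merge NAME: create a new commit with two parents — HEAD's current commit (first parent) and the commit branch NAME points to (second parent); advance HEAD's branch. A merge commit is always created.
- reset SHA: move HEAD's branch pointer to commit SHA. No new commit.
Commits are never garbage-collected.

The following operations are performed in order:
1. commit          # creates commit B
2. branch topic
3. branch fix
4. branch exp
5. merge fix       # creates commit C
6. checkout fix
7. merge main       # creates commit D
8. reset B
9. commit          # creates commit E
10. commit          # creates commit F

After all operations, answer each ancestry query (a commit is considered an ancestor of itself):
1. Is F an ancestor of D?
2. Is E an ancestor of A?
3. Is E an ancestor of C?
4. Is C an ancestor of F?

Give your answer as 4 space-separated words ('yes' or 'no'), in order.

After op 1 (commit): HEAD=main@B [main=B]
After op 2 (branch): HEAD=main@B [main=B topic=B]
After op 3 (branch): HEAD=main@B [fix=B main=B topic=B]
After op 4 (branch): HEAD=main@B [exp=B fix=B main=B topic=B]
After op 5 (merge): HEAD=main@C [exp=B fix=B main=C topic=B]
After op 6 (checkout): HEAD=fix@B [exp=B fix=B main=C topic=B]
After op 7 (merge): HEAD=fix@D [exp=B fix=D main=C topic=B]
After op 8 (reset): HEAD=fix@B [exp=B fix=B main=C topic=B]
After op 9 (commit): HEAD=fix@E [exp=B fix=E main=C topic=B]
After op 10 (commit): HEAD=fix@F [exp=B fix=F main=C topic=B]
ancestors(D) = {A,B,C,D}; F in? no
ancestors(A) = {A}; E in? no
ancestors(C) = {A,B,C}; E in? no
ancestors(F) = {A,B,E,F}; C in? no

Answer: no no no no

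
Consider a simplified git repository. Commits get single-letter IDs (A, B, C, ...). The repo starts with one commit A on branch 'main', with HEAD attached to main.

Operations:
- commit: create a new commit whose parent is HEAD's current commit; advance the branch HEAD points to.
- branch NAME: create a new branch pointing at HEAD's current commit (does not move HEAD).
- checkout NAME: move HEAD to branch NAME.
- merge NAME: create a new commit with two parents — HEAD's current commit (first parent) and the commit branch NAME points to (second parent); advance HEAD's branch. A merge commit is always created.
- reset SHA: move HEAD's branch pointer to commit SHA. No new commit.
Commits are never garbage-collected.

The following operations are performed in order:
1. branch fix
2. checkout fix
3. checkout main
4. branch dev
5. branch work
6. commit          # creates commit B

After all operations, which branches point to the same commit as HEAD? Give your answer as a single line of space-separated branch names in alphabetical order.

Answer: main

Derivation:
After op 1 (branch): HEAD=main@A [fix=A main=A]
After op 2 (checkout): HEAD=fix@A [fix=A main=A]
After op 3 (checkout): HEAD=main@A [fix=A main=A]
After op 4 (branch): HEAD=main@A [dev=A fix=A main=A]
After op 5 (branch): HEAD=main@A [dev=A fix=A main=A work=A]
After op 6 (commit): HEAD=main@B [dev=A fix=A main=B work=A]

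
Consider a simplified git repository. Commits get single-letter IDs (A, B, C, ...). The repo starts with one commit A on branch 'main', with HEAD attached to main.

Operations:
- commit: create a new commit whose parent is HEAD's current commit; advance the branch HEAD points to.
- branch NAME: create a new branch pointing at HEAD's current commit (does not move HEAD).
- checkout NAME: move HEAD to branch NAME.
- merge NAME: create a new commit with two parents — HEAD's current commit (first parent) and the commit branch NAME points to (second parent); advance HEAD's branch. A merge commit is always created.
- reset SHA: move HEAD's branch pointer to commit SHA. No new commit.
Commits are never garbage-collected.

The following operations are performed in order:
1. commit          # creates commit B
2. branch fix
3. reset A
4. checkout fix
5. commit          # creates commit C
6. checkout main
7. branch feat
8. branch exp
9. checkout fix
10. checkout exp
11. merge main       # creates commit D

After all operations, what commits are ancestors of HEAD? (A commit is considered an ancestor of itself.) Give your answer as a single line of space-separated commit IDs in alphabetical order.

After op 1 (commit): HEAD=main@B [main=B]
After op 2 (branch): HEAD=main@B [fix=B main=B]
After op 3 (reset): HEAD=main@A [fix=B main=A]
After op 4 (checkout): HEAD=fix@B [fix=B main=A]
After op 5 (commit): HEAD=fix@C [fix=C main=A]
After op 6 (checkout): HEAD=main@A [fix=C main=A]
After op 7 (branch): HEAD=main@A [feat=A fix=C main=A]
After op 8 (branch): HEAD=main@A [exp=A feat=A fix=C main=A]
After op 9 (checkout): HEAD=fix@C [exp=A feat=A fix=C main=A]
After op 10 (checkout): HEAD=exp@A [exp=A feat=A fix=C main=A]
After op 11 (merge): HEAD=exp@D [exp=D feat=A fix=C main=A]

Answer: A D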